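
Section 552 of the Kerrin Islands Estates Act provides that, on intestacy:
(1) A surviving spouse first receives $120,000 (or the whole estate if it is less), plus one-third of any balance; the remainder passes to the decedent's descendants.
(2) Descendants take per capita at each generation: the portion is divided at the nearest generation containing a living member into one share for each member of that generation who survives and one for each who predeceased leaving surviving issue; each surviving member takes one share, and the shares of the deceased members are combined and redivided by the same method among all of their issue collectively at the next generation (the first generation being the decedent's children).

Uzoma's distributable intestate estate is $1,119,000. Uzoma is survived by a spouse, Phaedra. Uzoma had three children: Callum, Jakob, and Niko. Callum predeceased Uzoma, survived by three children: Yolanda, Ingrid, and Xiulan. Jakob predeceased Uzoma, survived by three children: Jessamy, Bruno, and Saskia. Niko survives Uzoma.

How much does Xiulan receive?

Xiulan receives $74,000.

Phaedra first takes $120,000, leaving a balance of $999,000. Phaedra then takes one-third of the balance ($333,000), for a total of $453,000. The remaining $666,000 passes to the descendants.
The descendants' portion ($666,000) is divided at the children's generation into 3 shares of $222,000. Niko takes $222,000. The 2 shares of the deceased (Callum and Jakob) are combined into a pool of $444,000.
That pool ($444,000) is divided at the grandchildren's generation equally among Yolanda, Ingrid, Xiulan, Jessamy, Bruno, and Saskia: $74,000 each.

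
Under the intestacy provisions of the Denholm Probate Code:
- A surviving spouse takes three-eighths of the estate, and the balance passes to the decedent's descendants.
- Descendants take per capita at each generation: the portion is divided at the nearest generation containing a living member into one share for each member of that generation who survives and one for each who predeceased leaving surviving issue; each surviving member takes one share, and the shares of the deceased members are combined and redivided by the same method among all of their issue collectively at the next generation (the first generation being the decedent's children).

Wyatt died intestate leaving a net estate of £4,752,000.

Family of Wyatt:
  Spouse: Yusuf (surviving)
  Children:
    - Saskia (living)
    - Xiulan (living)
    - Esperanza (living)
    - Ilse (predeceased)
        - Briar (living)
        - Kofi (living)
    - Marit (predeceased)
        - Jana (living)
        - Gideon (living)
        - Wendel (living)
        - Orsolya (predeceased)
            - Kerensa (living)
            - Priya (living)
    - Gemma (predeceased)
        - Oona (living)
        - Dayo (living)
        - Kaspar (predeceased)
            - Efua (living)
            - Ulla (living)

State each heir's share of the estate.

Yusuf takes three-eighths of £4,752,000 = £1,782,000. The remaining £2,970,000 passes to the descendants.
The descendants' portion (£2,970,000) is divided at the children's generation into 6 shares of £495,000. Saskia, Xiulan, and Esperanza each take £495,000. The 3 shares of the deceased (Ilse, Marit, and Gemma) are combined into a pool of £1,485,000.
That pool (£1,485,000) is divided at the grandchildren's generation into 9 shares of £165,000. Briar, Kofi, Jana, Gideon, Wendel, Oona, and Dayo each take £165,000. The 2 shares of the deceased (Orsolya and Kaspar) are combined into a pool of £330,000.
That pool (£330,000) is divided at the great-grandchildren's generation equally among Kerensa, Priya, Efua, and Ulla: £82,500 each.

Yusuf: £1,782,000; Saskia: £495,000; Xiulan: £495,000; Esperanza: £495,000; Briar: £165,000; Kofi: £165,000; Jana: £165,000; Gideon: £165,000; Wendel: £165,000; Kerensa: £82,500; Priya: £82,500; Oona: £165,000; Dayo: £165,000; Efua: £82,500; Ulla: £82,500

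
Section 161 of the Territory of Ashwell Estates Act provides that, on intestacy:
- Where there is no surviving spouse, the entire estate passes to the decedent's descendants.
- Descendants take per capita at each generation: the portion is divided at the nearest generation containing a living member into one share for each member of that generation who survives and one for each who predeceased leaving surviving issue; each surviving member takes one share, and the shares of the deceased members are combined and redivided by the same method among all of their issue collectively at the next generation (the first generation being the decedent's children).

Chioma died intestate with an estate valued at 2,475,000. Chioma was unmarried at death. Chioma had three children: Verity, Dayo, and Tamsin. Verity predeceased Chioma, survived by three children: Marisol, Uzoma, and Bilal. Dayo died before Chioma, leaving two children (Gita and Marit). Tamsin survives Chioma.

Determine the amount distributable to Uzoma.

The entire 2,475,000 passes to the descendants.
That amount (2,475,000) is divided at the children's generation into 3 shares of 825,000. Tamsin takes 825,000. The 2 shares of the deceased (Verity and Dayo) are combined into a pool of 1,650,000.
That pool (1,650,000) is divided at the grandchildren's generation equally among Marisol, Uzoma, Bilal, Gita, and Marit: 330,000 each.

Uzoma receives 330,000.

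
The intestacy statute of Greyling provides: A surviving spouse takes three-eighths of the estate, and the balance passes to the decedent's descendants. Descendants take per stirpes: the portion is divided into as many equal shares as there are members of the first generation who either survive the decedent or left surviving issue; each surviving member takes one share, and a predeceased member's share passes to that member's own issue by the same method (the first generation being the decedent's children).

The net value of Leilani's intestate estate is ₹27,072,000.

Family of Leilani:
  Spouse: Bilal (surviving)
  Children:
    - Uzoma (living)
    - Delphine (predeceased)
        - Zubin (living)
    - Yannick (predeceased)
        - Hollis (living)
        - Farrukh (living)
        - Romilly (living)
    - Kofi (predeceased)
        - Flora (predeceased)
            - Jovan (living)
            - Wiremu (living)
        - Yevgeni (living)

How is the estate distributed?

Bilal: ₹10,152,000; Uzoma: ₹4,230,000; Zubin: ₹4,230,000; Hollis: ₹1,410,000; Farrukh: ₹1,410,000; Romilly: ₹1,410,000; Jovan: ₹1,057,500; Wiremu: ₹1,057,500; Yevgeni: ₹2,115,000

Bilal takes three-eighths of ₹27,072,000 = ₹10,152,000. The remaining ₹16,920,000 passes to the descendants.
The descendants' portion (₹16,920,000) is divided into 4 shares of ₹4,230,000: Uzoma takes ₹4,230,000; Delphine's ₹4,230,000 share passes to Delphine's issue; Yannick's ₹4,230,000 share passes to Yannick's issue; Kofi's ₹4,230,000 share passes to Kofi's issue.
Delphine's share (₹4,230,000) passes entirely to Zubin.
Yannick's share (₹4,230,000) is divided into 3 shares of ₹1,410,000: Hollis, Farrukh, and Romilly each take ₹1,410,000.
Kofi's share (₹4,230,000) is divided into 2 shares of ₹2,115,000: Yevgeni takes ₹2,115,000; Flora's ₹2,115,000 share passes to Flora's issue.
Flora's share (₹2,115,000) is divided into 2 shares of ₹1,057,500: Jovan and Wiremu each take ₹1,057,500.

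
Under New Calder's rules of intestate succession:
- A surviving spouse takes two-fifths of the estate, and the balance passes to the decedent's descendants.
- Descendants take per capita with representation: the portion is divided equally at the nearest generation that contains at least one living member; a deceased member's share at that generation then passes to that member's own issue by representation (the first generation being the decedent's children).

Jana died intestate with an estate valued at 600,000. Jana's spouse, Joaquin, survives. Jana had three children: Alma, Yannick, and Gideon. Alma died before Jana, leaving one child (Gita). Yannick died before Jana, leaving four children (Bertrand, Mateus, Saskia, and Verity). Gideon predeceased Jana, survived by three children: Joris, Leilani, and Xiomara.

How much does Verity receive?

Verity receives 45,000.

Joaquin takes two-fifths of 600,000 = 240,000. The remaining 360,000 passes to the descendants.
No child survives, so the initial division is made at the grandchildren's generation.
The descendants' portion (360,000) is divided into 8 shares of 45,000: Gita, Bertrand, Mateus, Saskia, Verity, Joris, Leilani, and Xiomara each take 45,000.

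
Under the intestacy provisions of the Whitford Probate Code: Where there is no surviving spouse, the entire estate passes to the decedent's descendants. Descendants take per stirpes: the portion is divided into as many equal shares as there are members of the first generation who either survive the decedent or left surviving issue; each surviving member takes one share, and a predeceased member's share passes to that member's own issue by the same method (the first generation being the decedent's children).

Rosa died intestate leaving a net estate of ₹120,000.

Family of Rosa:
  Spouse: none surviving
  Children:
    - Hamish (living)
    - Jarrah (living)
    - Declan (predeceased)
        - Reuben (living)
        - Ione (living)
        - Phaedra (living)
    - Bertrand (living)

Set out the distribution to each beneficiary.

The entire ₹120,000 passes to the descendants.
That amount (₹120,000) is divided into 4 shares of ₹30,000: Hamish, Jarrah, and Bertrand each take ₹30,000; Declan's ₹30,000 share passes to Declan's issue.
Declan's share (₹30,000) is divided into 3 shares of ₹10,000: Reuben, Ione, and Phaedra each take ₹10,000.

Hamish: ₹30,000; Jarrah: ₹30,000; Reuben: ₹10,000; Ione: ₹10,000; Phaedra: ₹10,000; Bertrand: ₹30,000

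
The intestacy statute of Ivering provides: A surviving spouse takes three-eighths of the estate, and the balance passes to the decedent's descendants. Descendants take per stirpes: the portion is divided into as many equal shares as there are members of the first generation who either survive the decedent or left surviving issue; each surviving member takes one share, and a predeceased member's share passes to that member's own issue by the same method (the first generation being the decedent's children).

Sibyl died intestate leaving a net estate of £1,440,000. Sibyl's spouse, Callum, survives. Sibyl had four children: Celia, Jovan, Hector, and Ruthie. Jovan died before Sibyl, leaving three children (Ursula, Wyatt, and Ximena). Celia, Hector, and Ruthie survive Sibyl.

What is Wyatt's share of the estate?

Callum takes three-eighths of £1,440,000 = £540,000. The remaining £900,000 passes to the descendants.
The descendants' portion (£900,000) is divided into 4 shares of £225,000: Celia, Hector, and Ruthie each take £225,000; Jovan's £225,000 share passes to Jovan's issue.
Jovan's share (£225,000) is divided into 3 shares of £75,000: Ursula, Wyatt, and Ximena each take £75,000.

Wyatt receives £75,000.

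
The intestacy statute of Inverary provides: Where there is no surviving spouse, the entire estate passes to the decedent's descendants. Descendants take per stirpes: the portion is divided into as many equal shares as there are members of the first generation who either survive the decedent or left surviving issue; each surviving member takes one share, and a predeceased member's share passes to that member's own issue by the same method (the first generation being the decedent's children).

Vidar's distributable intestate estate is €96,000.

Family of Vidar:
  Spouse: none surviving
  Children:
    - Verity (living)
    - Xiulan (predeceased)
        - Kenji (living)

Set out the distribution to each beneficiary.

The entire €96,000 passes to the descendants.
That amount (€96,000) is divided into 2 shares of €48,000: Verity takes €48,000; Xiulan's €48,000 share passes to Xiulan's issue.
Xiulan's share (€48,000) passes entirely to Kenji.

Verity: €48,000; Kenji: €48,000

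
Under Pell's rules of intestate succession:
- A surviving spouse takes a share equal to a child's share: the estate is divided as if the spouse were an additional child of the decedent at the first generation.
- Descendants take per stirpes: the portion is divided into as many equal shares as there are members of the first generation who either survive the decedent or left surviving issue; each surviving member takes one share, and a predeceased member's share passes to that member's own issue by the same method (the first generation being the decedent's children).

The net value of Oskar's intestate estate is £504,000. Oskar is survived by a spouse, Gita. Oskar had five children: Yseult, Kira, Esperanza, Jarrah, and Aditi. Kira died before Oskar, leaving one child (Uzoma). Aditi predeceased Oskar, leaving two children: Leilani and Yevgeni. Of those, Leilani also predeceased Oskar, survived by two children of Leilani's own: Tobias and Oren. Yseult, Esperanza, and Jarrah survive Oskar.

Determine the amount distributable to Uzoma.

Uzoma receives £84,000.

The spouse counts as an additional share at the children's level, so there are 6 primary shares of £84,000. Gita takes one such share (£84,000).
The children's combined portion (£420,000) is divided into 5 shares of £84,000: Yseult, Esperanza, and Jarrah each take £84,000; Kira's £84,000 share passes to Kira's issue; Aditi's £84,000 share passes to Aditi's issue.
Kira's share (£84,000) passes entirely to Uzoma.
Aditi's share (£84,000) is divided into 2 shares of £42,000: Yevgeni takes £42,000; Leilani's £42,000 share passes to Leilani's issue.
Leilani's share (£42,000) is divided into 2 shares of £21,000: Tobias and Oren each take £21,000.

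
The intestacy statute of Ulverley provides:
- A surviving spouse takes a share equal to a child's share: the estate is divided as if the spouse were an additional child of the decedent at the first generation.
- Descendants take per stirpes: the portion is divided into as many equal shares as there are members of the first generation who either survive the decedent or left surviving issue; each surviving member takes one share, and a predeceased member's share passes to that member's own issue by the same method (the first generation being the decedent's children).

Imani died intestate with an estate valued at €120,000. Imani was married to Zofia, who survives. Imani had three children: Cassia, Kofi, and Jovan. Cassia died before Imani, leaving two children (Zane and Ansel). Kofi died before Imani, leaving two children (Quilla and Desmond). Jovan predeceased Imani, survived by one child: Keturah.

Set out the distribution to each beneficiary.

The spouse counts as an additional share at the children's level, so there are 4 primary shares of €30,000. Zofia takes one such share (€30,000).
The children's combined portion (€90,000) is divided into 3 shares of €30,000: Cassia's €30,000 share passes to Cassia's issue; Kofi's €30,000 share passes to Kofi's issue; Jovan's €30,000 share passes to Jovan's issue.
Cassia's share (€30,000) is divided into 2 shares of €15,000: Zane and Ansel each take €15,000.
Kofi's share (€30,000) is divided into 2 shares of €15,000: Quilla and Desmond each take €15,000.
Jovan's share (€30,000) passes entirely to Keturah.

Zofia: €30,000; Zane: €15,000; Ansel: €15,000; Quilla: €15,000; Desmond: €15,000; Keturah: €30,000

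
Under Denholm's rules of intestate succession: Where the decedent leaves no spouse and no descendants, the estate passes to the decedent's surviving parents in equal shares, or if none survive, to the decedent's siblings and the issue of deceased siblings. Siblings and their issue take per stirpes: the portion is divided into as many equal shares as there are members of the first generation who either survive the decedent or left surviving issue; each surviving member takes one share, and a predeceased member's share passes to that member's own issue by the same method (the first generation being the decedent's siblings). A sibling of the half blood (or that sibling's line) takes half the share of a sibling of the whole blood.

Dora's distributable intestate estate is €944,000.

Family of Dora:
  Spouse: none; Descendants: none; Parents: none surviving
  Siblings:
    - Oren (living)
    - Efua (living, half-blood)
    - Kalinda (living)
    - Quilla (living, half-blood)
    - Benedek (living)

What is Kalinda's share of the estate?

The entire €944,000 passes to the siblings and their issue.
Counting each half-blood sibling's line as half a unit, there are 4 units in €944,000, so one unit is €236,000. Whole-blood lines (Oren, Kalinda, and Benedek) take €236,000 each; half-blood lines (Efua and Quilla) take €118,000 each.

Kalinda receives €236,000.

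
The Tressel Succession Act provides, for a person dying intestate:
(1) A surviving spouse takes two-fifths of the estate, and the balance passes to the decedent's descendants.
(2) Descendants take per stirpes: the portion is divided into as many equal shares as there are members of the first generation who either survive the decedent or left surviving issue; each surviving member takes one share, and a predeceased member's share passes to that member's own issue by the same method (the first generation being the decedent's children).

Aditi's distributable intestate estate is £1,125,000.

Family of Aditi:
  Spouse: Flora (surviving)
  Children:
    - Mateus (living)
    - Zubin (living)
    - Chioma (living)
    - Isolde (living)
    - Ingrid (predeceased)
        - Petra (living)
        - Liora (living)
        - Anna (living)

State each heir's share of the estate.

Flora takes two-fifths of £1,125,000 = £450,000. The remaining £675,000 passes to the descendants.
The descendants' portion (£675,000) is divided into 5 shares of £135,000: Mateus, Zubin, Chioma, and Isolde each take £135,000; Ingrid's £135,000 share passes to Ingrid's issue.
Ingrid's share (£135,000) is divided into 3 shares of £45,000: Petra, Liora, and Anna each take £45,000.

Flora: £450,000; Mateus: £135,000; Zubin: £135,000; Chioma: £135,000; Isolde: £135,000; Petra: £45,000; Liora: £45,000; Anna: £45,000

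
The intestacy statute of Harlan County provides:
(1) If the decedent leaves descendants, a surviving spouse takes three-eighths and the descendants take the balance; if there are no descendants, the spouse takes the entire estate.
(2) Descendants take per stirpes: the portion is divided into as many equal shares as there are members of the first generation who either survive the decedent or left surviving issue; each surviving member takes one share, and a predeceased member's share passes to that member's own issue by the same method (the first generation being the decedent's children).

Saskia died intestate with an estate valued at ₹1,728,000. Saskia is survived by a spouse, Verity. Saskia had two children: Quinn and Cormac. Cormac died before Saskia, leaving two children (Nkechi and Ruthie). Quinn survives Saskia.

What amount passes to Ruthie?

Ruthie receives ₹270,000.

Verity takes three-eighths of ₹1,728,000 = ₹648,000. The remaining ₹1,080,000 passes to the descendants.
The descendants' portion (₹1,080,000) is divided into 2 shares of ₹540,000: Quinn takes ₹540,000; Cormac's ₹540,000 share passes to Cormac's issue.
Cormac's share (₹540,000) is divided into 2 shares of ₹270,000: Nkechi and Ruthie each take ₹270,000.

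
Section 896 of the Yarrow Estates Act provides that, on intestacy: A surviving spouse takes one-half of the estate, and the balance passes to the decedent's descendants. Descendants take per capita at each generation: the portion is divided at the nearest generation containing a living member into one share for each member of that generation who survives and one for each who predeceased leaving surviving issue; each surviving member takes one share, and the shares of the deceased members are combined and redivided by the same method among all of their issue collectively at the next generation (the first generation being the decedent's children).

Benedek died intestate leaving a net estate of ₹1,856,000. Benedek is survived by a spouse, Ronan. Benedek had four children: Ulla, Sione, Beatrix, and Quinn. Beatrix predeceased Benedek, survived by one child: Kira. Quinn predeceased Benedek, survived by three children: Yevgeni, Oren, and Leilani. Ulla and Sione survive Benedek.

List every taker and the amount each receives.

Ronan: ₹928,000; Ulla: ₹232,000; Sione: ₹232,000; Kira: ₹116,000; Yevgeni: ₹116,000; Oren: ₹116,000; Leilani: ₹116,000

Ronan takes one-half of ₹1,856,000 = ₹928,000. The remaining ₹928,000 passes to the descendants.
The descendants' portion (₹928,000) is divided at the children's generation into 4 shares of ₹232,000. Ulla and Sione each take ₹232,000. The 2 shares of the deceased (Beatrix and Quinn) are combined into a pool of ₹464,000.
That pool (₹464,000) is divided at the grandchildren's generation equally among Kira, Yevgeni, Oren, and Leilani: ₹116,000 each.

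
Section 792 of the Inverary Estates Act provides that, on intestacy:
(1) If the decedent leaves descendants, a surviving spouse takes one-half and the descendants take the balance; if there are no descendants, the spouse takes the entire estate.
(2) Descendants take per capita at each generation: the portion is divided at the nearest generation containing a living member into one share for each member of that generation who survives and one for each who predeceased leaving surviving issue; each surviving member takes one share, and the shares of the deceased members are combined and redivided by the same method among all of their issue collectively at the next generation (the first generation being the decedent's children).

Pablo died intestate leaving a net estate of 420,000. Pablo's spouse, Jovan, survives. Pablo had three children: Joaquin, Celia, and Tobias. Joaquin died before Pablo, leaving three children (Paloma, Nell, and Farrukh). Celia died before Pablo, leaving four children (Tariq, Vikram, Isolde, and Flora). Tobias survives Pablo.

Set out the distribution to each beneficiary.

Jovan: 210,000; Paloma: 20,000; Nell: 20,000; Farrukh: 20,000; Tariq: 20,000; Vikram: 20,000; Isolde: 20,000; Flora: 20,000; Tobias: 70,000

Jovan takes one-half of 420,000 = 210,000. The remaining 210,000 passes to the descendants.
The descendants' portion (210,000) is divided at the children's generation into 3 shares of 70,000. Tobias takes 70,000. The 2 shares of the deceased (Joaquin and Celia) are combined into a pool of 140,000.
That pool (140,000) is divided at the grandchildren's generation equally among Paloma, Nell, Farrukh, Tariq, Vikram, Isolde, and Flora: 20,000 each.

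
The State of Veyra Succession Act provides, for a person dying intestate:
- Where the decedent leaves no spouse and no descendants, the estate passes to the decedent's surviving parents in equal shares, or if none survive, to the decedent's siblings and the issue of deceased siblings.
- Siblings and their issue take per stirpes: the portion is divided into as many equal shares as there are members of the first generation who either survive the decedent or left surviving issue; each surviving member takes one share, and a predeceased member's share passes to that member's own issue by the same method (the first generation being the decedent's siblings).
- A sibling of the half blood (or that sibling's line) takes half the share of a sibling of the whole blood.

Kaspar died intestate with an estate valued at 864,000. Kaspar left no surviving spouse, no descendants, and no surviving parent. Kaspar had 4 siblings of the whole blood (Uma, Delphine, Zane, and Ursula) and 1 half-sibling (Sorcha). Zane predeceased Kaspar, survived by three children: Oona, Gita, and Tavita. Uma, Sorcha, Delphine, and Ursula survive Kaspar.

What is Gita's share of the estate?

Gita receives 64,000.

The entire 864,000 passes to the siblings and their issue.
Counting each half-blood sibling's line as half a unit, there are 9/2 units in 864,000, so one unit is 192,000. Whole-blood lines (Uma, Delphine, Zane, and Ursula) take 192,000 each; half-blood lines (Sorcha) take 96,000 each.
Zane's share (192,000) is divided into 3 shares of 64,000: Oona, Gita, and Tavita each take 64,000.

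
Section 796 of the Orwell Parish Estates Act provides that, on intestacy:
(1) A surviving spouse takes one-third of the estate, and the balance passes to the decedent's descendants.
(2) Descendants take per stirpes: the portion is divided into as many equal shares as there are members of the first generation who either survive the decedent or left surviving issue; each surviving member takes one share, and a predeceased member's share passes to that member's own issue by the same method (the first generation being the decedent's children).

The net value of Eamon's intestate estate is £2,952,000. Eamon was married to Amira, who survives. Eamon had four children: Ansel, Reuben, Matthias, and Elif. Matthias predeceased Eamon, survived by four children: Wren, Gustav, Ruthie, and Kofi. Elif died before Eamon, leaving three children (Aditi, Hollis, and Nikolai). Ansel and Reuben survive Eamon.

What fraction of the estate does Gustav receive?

Gustav receives 1/24 of the estate.

Amira takes one-third of £2,952,000 = £984,000. The remaining £1,968,000 passes to the descendants.
The descendants' portion (£1,968,000) is divided into 4 shares of £492,000: Ansel and Reuben each take £492,000; Matthias's £492,000 share passes to Matthias's issue; Elif's £492,000 share passes to Elif's issue.
Matthias's share (£492,000) is divided into 4 shares of £123,000: Wren, Gustav, Ruthie, and Kofi each take £123,000.
Elif's share (£492,000) is divided into 3 shares of £164,000: Aditi, Hollis, and Nikolai each take £164,000.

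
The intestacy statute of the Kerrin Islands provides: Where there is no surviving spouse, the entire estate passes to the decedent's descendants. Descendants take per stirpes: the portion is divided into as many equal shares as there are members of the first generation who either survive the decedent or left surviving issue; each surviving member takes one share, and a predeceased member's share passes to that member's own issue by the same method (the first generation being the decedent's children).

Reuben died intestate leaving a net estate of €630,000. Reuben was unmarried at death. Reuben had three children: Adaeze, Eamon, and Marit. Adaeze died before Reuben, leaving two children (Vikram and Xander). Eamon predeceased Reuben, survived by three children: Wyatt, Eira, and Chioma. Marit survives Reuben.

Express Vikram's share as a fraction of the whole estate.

Vikram receives 1/6 of the estate.

The entire €630,000 passes to the descendants.
That amount (€630,000) is divided into 3 shares of €210,000: Marit takes €210,000; Adaeze's €210,000 share passes to Adaeze's issue; Eamon's €210,000 share passes to Eamon's issue.
Adaeze's share (€210,000) is divided into 2 shares of €105,000: Vikram and Xander each take €105,000.
Eamon's share (€210,000) is divided into 3 shares of €70,000: Wyatt, Eira, and Chioma each take €70,000.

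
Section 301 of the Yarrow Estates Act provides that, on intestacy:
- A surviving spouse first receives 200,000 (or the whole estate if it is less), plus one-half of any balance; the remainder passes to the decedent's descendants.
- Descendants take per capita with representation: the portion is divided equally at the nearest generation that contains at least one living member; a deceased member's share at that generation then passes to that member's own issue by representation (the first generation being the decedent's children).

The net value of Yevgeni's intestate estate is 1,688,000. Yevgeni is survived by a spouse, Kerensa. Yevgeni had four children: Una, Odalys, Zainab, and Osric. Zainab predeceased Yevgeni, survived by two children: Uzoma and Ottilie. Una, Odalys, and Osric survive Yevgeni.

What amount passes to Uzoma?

Kerensa first takes 200,000, leaving a balance of 1,488,000. Kerensa then takes one-half of the balance (744,000), for a total of 944,000. The remaining 744,000 passes to the descendants.
The descendants' portion (744,000) is divided into 4 shares of 186,000: Una, Odalys, and Osric each take 186,000; Zainab's 186,000 share passes to Zainab's issue.
Zainab's share (186,000) is divided into 2 shares of 93,000: Uzoma and Ottilie each take 93,000.

Uzoma receives 93,000.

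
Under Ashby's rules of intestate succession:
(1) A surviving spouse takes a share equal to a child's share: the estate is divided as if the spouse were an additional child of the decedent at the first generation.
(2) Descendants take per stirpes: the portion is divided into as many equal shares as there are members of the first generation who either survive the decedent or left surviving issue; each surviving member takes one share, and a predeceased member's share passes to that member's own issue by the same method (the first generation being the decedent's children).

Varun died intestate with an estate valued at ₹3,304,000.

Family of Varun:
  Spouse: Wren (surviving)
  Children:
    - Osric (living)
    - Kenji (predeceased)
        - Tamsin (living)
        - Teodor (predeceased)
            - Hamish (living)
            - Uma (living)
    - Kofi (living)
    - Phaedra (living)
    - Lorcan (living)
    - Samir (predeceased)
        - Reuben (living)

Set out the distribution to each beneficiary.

The spouse counts as an additional share at the children's level, so there are 7 primary shares of ₹472,000. Wren takes one such share (₹472,000).
The children's combined portion (₹2,832,000) is divided into 6 shares of ₹472,000: Osric, Kofi, Phaedra, and Lorcan each take ₹472,000; Kenji's ₹472,000 share passes to Kenji's issue; Samir's ₹472,000 share passes to Samir's issue.
Kenji's share (₹472,000) is divided into 2 shares of ₹236,000: Tamsin takes ₹236,000; Teodor's ₹236,000 share passes to Teodor's issue.
Teodor's share (₹236,000) is divided into 2 shares of ₹118,000: Hamish and Uma each take ₹118,000.
Samir's share (₹472,000) passes entirely to Reuben.

Wren: ₹472,000; Osric: ₹472,000; Tamsin: ₹236,000; Hamish: ₹118,000; Uma: ₹118,000; Kofi: ₹472,000; Phaedra: ₹472,000; Lorcan: ₹472,000; Reuben: ₹472,000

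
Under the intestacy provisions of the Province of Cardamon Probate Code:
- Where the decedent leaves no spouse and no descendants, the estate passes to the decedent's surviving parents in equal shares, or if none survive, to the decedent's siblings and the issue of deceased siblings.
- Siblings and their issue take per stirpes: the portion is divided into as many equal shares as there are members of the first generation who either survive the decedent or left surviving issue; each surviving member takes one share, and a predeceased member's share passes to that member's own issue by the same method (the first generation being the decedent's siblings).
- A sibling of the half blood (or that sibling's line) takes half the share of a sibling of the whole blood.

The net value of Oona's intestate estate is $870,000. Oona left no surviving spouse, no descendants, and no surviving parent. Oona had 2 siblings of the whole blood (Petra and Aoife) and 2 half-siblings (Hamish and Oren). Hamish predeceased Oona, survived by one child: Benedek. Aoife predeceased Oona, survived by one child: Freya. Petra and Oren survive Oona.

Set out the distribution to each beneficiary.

The entire $870,000 passes to the siblings and their issue.
Counting each half-blood sibling's line as half a unit, there are 3 units in $870,000, so one unit is $290,000. Whole-blood lines (Petra and Aoife) take $290,000 each; half-blood lines (Hamish and Oren) take $145,000 each.
Hamish's share ($145,000) passes entirely to Benedek.
Aoife's share ($290,000) passes entirely to Freya.

Petra: $290,000; Benedek: $145,000; Oren: $145,000; Freya: $290,000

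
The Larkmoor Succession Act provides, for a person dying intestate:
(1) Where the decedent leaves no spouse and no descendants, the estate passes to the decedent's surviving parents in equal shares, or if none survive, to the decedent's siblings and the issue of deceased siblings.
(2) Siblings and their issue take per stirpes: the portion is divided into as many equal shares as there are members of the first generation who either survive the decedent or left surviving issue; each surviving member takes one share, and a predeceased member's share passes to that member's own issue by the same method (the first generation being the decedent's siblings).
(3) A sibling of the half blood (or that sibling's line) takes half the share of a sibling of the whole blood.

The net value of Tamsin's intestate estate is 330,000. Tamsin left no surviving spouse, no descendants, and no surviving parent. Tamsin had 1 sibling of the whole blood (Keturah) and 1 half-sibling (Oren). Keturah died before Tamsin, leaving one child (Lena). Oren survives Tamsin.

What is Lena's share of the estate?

Lena receives 220,000.

The entire 330,000 passes to the siblings and their issue.
Counting each half-blood sibling's line as half a unit, there are 3/2 units in 330,000, so one unit is 220,000. Whole-blood lines (Keturah) take 220,000 each; half-blood lines (Oren) take 110,000 each.
Keturah's share (220,000) passes entirely to Lena.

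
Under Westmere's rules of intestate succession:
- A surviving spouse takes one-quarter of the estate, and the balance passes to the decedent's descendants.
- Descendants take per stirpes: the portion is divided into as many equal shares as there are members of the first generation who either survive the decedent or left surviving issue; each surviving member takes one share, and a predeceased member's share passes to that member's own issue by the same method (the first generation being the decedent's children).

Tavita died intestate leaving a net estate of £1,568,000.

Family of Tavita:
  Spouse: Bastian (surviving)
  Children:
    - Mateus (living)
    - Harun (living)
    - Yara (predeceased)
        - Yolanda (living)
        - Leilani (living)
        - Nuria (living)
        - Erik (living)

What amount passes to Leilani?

Leilani receives £98,000.

Bastian takes one-quarter of £1,568,000 = £392,000. The remaining £1,176,000 passes to the descendants.
The descendants' portion (£1,176,000) is divided into 3 shares of £392,000: Mateus and Harun each take £392,000; Yara's £392,000 share passes to Yara's issue.
Yara's share (£392,000) is divided into 4 shares of £98,000: Yolanda, Leilani, Nuria, and Erik each take £98,000.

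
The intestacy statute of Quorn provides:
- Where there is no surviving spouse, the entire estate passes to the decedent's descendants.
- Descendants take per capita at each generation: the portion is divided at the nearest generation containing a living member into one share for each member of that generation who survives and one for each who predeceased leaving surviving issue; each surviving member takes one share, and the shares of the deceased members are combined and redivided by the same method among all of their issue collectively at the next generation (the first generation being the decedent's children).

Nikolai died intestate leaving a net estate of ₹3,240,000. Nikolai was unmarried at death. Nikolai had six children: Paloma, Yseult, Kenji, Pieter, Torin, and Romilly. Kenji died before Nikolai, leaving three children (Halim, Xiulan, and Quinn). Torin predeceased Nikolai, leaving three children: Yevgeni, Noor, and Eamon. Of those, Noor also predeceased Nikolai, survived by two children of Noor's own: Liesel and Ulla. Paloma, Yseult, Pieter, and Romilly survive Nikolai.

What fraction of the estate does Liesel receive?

Liesel receives 1/36 of the estate.

The entire ₹3,240,000 passes to the descendants.
That amount (₹3,240,000) is divided at the children's generation into 6 shares of ₹540,000. Paloma, Yseult, Pieter, and Romilly each take ₹540,000. The 2 shares of the deceased (Kenji and Torin) are combined into a pool of ₹1,080,000.
That pool (₹1,080,000) is divided at the grandchildren's generation into 6 shares of ₹180,000. Halim, Xiulan, Quinn, Yevgeni, and Eamon each take ₹180,000. The remaining share for the deceased Noor (₹180,000) is carried to the next generation.
That pool (₹180,000) is divided at the great-grandchildren's generation equally among Liesel and Ulla: ₹90,000 each.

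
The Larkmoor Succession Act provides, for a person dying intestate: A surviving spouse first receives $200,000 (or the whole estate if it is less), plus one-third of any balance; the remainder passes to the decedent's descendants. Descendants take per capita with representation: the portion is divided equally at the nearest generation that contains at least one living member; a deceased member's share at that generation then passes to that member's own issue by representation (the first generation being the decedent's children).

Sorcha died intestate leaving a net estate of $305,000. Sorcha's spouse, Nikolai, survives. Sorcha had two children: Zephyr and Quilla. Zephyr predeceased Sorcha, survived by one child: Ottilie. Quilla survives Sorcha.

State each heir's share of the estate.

Nikolai: $235,000; Ottilie: $35,000; Quilla: $35,000

Nikolai first takes $200,000, leaving a balance of $105,000. Nikolai then takes one-third of the balance ($35,000), for a total of $235,000. The remaining $70,000 passes to the descendants.
The descendants' portion ($70,000) is divided into 2 shares of $35,000: Quilla takes $35,000; Zephyr's $35,000 share passes to Zephyr's issue.
Zephyr's share ($35,000) passes entirely to Ottilie.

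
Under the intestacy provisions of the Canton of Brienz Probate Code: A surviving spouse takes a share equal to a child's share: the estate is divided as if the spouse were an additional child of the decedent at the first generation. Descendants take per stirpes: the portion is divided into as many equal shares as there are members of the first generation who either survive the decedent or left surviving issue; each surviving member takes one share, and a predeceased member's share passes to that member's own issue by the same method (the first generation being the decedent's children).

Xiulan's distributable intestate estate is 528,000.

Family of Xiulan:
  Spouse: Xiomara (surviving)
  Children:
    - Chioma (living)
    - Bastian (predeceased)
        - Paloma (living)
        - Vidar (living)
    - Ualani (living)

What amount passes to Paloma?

The spouse counts as an additional share at the children's level, so there are 4 primary shares of 132,000. Xiomara takes one such share (132,000).
The children's combined portion (396,000) is divided into 3 shares of 132,000: Chioma and Ualani each take 132,000; Bastian's 132,000 share passes to Bastian's issue.
Bastian's share (132,000) is divided into 2 shares of 66,000: Paloma and Vidar each take 66,000.

Paloma receives 66,000.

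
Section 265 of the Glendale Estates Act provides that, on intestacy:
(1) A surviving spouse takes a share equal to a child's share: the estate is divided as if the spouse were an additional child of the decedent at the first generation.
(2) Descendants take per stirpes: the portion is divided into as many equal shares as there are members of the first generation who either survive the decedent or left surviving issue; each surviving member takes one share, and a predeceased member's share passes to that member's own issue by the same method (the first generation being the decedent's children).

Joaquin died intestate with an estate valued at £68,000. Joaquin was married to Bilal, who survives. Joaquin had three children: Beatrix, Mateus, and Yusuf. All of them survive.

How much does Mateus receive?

Mateus receives £17,000.

The spouse counts as an additional share at the children's level, so there are 4 primary shares of £17,000. Bilal takes one such share (£17,000).
The children's combined portion (£51,000) is divided into 3 shares of £17,000: Beatrix, Mateus, and Yusuf each take £17,000.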